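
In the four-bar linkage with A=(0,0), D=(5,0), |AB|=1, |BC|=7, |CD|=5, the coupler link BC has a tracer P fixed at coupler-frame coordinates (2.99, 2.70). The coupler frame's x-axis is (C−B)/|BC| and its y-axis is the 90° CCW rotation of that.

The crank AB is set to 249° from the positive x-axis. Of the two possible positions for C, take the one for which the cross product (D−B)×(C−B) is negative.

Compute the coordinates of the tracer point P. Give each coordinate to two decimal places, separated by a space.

A=(0,0), D=(5.00,0)
B = A + 1.00·(cos249°, sin249°) = (-0.3584, -0.9336)
|BD| = 5.4391
circle(B,7.00) ∩ circle(D,5.00): a=4.9258, h=4.9736
  candidates: C₊=(3.6406,4.8117) cross=27.052; C₋=(5.3480,-4.9879) cross=-27.052
  mode - wants cross < 0 → take C=(5.3480,-4.9879) (cross=-27.052)
ex = (C−B)/|BC| = (0.8152,-0.5792); ey = (0.5792,0.8152)
P = B + 2.99·ex + 2.70·ey = (3.6429,-0.4643)

3.64 -0.46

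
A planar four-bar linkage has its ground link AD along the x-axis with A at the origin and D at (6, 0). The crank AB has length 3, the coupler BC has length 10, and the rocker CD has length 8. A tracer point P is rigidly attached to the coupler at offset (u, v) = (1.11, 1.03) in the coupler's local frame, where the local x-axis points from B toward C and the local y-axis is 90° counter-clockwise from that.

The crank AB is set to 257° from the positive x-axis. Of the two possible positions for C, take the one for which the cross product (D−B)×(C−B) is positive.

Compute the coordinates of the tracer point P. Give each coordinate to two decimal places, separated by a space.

-1.40 -1.60

A=(0,0), D=(6.00,0)
B = A + 3.00·(cos257°, sin257°) = (-0.6749, -2.9231)
|BD| = 7.2869
circle(B,10.00) ∩ circle(D,8.00): a=6.1136, h=7.9135
  candidates: C₊=(1.7508,6.7782) cross=57.665; C₋=(8.0998,-7.7195) cross=-57.665
  mode + wants cross > 0 → take C=(1.7508,6.7782) (cross=57.665)
ex = (C−B)/|BC| = (0.2426,0.9701); ey = (-0.9701,0.2426)
P = B + 1.11·ex + 1.03·ey = (-1.4048,-1.5964)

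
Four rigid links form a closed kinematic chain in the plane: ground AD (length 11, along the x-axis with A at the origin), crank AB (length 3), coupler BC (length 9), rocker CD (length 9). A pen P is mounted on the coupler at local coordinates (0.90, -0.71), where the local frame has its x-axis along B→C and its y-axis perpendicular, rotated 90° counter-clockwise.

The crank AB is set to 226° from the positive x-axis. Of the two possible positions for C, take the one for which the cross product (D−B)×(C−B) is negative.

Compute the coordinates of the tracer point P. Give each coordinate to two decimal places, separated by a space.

A=(0,0), D=(11.00,0)
B = A + 3.00·(cos226°, sin226°) = (-2.0840, -2.1580)
|BD| = 13.2607
circle(B,9.00) ∩ circle(D,9.00): a=6.6304, h=6.0859
  candidates: C₊=(3.4676,4.9258) cross=80.704; C₋=(5.4484,-7.0838) cross=-80.704
  mode - wants cross < 0 → take C=(5.4484,-7.0838) (cross=-80.704)
ex = (C−B)/|BC| = (0.8369,-0.5473); ey = (0.5473,0.8369)
P = B + 0.90·ex + -0.71·ey = (-1.7193,-3.2448)

-1.72 -3.24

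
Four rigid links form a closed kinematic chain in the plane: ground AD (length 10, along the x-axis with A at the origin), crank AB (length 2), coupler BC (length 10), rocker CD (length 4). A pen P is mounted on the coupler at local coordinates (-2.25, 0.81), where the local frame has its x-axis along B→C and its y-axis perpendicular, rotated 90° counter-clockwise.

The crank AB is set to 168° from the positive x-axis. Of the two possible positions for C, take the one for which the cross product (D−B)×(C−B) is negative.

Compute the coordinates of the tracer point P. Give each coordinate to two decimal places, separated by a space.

-3.78 1.96

A=(0,0), D=(10.00,0)
B = A + 2.00·(cos168°, sin168°) = (-1.9563, 0.4158)
|BD| = 11.9635
circle(B,10.00) ∩ circle(D,4.00): a=9.4924, h=3.1454
  candidates: C₊=(7.6397,3.2294) cross=37.630; C₋=(7.4211,-3.0576) cross=-37.630
  mode - wants cross < 0 → take C=(7.4211,-3.0576) (cross=-37.630)
ex = (C−B)/|BC| = (0.9377,-0.3473); ey = (0.3473,0.9377)
P = B + -2.25·ex + 0.81·ey = (-3.7849,1.9569)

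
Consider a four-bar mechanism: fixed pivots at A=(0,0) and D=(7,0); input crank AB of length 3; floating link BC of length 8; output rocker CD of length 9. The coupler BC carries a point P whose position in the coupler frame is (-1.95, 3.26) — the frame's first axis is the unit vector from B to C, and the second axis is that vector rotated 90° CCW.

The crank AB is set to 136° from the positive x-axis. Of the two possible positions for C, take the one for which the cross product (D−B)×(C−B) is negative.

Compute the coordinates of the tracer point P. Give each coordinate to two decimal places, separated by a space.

A=(0,0), D=(7.00,0)
B = A + 3.00·(cos136°, sin136°) = (-2.1580, 2.0840)
|BD| = 9.3921
circle(B,8.00) ∩ circle(D,9.00): a=3.7911, h=7.0447
  candidates: C₊=(3.1017,8.1119) cross=66.165; C₋=(-0.0246,-5.6263) cross=-66.165
  mode - wants cross < 0 → take C=(-0.0246,-5.6263) (cross=-66.165)
ex = (C−B)/|BC| = (0.2667,-0.9638); ey = (0.9638,0.2667)
P = B + -1.95·ex + 3.26·ey = (0.4639,4.8327)

0.46 4.83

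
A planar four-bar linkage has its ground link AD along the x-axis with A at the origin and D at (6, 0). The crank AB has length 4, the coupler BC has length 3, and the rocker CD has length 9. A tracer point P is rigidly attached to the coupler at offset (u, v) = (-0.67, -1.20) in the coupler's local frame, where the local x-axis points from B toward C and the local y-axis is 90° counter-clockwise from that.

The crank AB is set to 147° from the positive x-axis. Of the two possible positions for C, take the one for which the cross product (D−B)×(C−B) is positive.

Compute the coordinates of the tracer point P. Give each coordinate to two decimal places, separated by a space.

A=(0,0), D=(6.00,0)
B = A + 4.00·(cos147°, sin147°) = (-3.3547, 2.1786)
|BD| = 9.6050
circle(B,3.00) ∩ circle(D,9.00): a=1.0545, h=2.8086
  candidates: C₊=(-1.6907,4.6748) cross=26.976; C₋=(-2.9647,-0.7960) cross=-26.976
  mode + wants cross > 0 → take C=(-1.6907,4.6748) (cross=26.976)
ex = (C−B)/|BC| = (0.5547,0.8321); ey = (-0.8321,0.5547)
P = B + -0.67·ex + -1.20·ey = (-2.7278,0.9555)

-2.73 0.96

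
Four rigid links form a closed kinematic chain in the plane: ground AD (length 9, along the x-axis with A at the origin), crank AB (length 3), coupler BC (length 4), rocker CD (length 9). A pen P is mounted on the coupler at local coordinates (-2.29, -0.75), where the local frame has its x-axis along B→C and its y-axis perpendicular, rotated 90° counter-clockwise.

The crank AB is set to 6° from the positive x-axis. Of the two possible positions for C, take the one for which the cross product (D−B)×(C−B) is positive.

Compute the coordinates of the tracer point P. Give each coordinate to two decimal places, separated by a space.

4.87 -1.18

A=(0,0), D=(9.00,0)
B = A + 3.00·(cos6°, sin6°) = (2.9836, 0.3136)
|BD| = 6.0246
circle(B,4.00) ∩ circle(D,9.00): a=-2.3822, h=3.2132
  candidates: C₊=(0.7718,3.6465) cross=19.358; C₋=(0.4373,-2.7713) cross=-19.358
  mode + wants cross > 0 → take C=(0.7718,3.6465) (cross=19.358)
ex = (C−B)/|BC| = (-0.5529,0.8332); ey = (-0.8332,-0.5529)
P = B + -2.29·ex + -0.75·ey = (4.8747,-1.1798)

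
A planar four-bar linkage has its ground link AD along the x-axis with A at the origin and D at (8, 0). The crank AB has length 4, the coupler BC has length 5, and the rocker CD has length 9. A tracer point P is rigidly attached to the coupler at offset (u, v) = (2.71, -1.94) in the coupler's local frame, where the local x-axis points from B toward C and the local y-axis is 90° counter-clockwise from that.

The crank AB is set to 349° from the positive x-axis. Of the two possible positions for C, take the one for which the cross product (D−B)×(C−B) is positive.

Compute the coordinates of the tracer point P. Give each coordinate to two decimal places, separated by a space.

A=(0,0), D=(8.00,0)
B = A + 4.00·(cos349°, sin349°) = (3.9265, -0.7632)
|BD| = 4.1444
circle(B,5.00) ∩ circle(D,9.00): a=-4.6840, h=1.7495
  candidates: C₊=(-0.9995,0.0937) cross=7.250; C₋=(-0.3551,-3.3454) cross=-7.250
  mode + wants cross > 0 → take C=(-0.9995,0.0937) (cross=7.250)
ex = (C−B)/|BC| = (-0.9852,0.1714); ey = (-0.1714,-0.9852)
P = B + 2.71·ex + -1.94·ey = (1.5891,1.6125)

1.59 1.61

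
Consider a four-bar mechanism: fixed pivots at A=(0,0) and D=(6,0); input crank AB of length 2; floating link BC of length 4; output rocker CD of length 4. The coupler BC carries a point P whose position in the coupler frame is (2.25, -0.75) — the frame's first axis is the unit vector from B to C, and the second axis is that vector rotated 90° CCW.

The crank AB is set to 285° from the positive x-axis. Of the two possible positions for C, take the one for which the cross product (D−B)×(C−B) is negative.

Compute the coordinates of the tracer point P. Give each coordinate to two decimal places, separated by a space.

A=(0,0), D=(6.00,0)
B = A + 2.00·(cos285°, sin285°) = (0.5176, -1.9319)
|BD| = 5.8128
circle(B,4.00) ∩ circle(D,4.00): a=2.9064, h=2.7483
  candidates: C₊=(2.3454,1.6261) cross=15.975; C₋=(4.1722,-3.5580) cross=-15.975
  mode - wants cross < 0 → take C=(4.1722,-3.5580) (cross=-15.975)
ex = (C−B)/|BC| = (0.9136,-0.4065); ey = (0.4065,0.9136)
P = B + 2.25·ex + -0.75·ey = (2.2684,-3.5318)

2.27 -3.53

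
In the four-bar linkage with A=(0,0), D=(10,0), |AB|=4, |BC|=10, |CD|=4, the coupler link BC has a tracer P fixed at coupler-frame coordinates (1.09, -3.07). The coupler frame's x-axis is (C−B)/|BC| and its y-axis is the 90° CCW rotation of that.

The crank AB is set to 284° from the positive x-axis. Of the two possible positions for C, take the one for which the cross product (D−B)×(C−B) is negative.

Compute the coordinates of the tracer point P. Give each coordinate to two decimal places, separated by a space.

A=(0,0), D=(10.00,0)
B = A + 4.00·(cos284°, sin284°) = (0.9677, -3.8812)
|BD| = 9.8309
circle(B,10.00) ∩ circle(D,4.00): a=9.1877, h=3.9479
  candidates: C₊=(7.8504,3.3733) cross=38.812; C₋=(10.9677,-3.8812) cross=-38.812
  mode - wants cross < 0 → take C=(10.9677,-3.8812) (cross=-38.812)
ex = (C−B)/|BC| = (1.0000,0.0000); ey = (-0.0000,1.0000)
P = B + 1.09·ex + -3.07·ey = (2.0577,-6.9512)

2.06 -6.95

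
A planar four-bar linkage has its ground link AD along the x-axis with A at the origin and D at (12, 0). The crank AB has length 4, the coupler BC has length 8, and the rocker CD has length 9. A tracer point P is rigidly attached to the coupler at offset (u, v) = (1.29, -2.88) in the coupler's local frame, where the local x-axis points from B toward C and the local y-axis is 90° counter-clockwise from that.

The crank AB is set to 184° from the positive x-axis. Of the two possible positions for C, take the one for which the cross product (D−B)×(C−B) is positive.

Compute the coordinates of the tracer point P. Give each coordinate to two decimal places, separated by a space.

A=(0,0), D=(12.00,0)
B = A + 4.00·(cos184°, sin184°) = (-3.9903, -0.2790)
|BD| = 15.9927
circle(B,8.00) ∩ circle(D,9.00): a=7.4649, h=2.8768
  candidates: C₊=(3.4233,2.7276) cross=46.008; C₋=(3.5237,-3.0251) cross=-46.008
  mode + wants cross > 0 → take C=(3.4233,2.7276) (cross=46.008)
ex = (C−B)/|BC| = (0.9267,0.3758); ey = (-0.3758,0.9267)
P = B + 1.29·ex + -2.88·ey = (-1.7124,-2.4631)

-1.71 -2.46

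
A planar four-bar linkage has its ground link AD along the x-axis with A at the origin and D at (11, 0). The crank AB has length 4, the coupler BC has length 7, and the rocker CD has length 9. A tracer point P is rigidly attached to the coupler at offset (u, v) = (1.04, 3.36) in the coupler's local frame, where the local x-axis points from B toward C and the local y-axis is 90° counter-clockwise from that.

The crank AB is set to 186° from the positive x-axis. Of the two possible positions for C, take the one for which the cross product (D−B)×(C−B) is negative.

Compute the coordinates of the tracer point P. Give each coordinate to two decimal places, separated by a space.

A=(0,0), D=(11.00,0)
B = A + 4.00·(cos186°, sin186°) = (-3.9781, -0.4181)
|BD| = 14.9839
circle(B,7.00) ∩ circle(D,9.00): a=6.4241, h=2.7803
  candidates: C₊=(2.3660,2.5404) cross=41.660; C₋=(2.5211,-3.0181) cross=-41.660
  mode - wants cross < 0 → take C=(2.5211,-3.0181) (cross=-41.660)
ex = (C−B)/|BC| = (0.9285,-0.3714); ey = (0.3714,0.9285)
P = B + 1.04·ex + 3.36·ey = (-1.7645,2.3152)

-1.76 2.32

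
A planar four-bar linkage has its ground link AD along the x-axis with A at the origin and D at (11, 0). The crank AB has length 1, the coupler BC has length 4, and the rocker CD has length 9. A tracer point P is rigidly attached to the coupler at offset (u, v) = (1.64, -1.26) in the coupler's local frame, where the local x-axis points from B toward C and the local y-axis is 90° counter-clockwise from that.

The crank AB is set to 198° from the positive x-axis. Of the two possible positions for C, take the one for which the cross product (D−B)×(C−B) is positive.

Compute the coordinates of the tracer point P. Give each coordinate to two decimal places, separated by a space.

A=(0,0), D=(11.00,0)
B = A + 1.00·(cos198°, sin198°) = (-0.9511, -0.3090)
|BD| = 11.9551
circle(B,4.00) ∩ circle(D,9.00): a=3.2590, h=2.3192
  candidates: C₊=(2.2469,2.0937) cross=27.727; C₋=(2.3668,-2.5432) cross=-27.727
  mode + wants cross > 0 → take C=(2.2469,2.0937) (cross=27.727)
ex = (C−B)/|BC| = (0.7995,0.6007); ey = (-0.6007,0.7995)
P = B + 1.64·ex + -1.26·ey = (1.1170,-0.3313)

1.12 -0.33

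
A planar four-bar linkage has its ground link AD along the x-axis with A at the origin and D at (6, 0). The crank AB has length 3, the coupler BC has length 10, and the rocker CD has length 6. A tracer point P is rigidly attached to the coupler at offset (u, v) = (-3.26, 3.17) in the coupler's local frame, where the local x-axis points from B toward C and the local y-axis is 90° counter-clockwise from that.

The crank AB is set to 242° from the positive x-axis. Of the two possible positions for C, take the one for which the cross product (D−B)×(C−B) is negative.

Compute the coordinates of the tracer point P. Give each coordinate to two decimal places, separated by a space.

A=(0,0), D=(6.00,0)
B = A + 3.00·(cos242°, sin242°) = (-1.4084, -2.6488)
|BD| = 7.8677
circle(B,10.00) ∩ circle(D,6.00): a=8.0011, h=5.9985
  candidates: C₊=(4.1061,5.6932) cross=47.195; C₋=(8.1451,-5.6034) cross=-47.195
  mode - wants cross < 0 → take C=(8.1451,-5.6034) (cross=-47.195)
ex = (C−B)/|BC| = (0.9554,-0.2955); ey = (0.2955,0.9554)
P = B + -3.26·ex + 3.17·ey = (-3.5863,1.3428)

-3.59 1.34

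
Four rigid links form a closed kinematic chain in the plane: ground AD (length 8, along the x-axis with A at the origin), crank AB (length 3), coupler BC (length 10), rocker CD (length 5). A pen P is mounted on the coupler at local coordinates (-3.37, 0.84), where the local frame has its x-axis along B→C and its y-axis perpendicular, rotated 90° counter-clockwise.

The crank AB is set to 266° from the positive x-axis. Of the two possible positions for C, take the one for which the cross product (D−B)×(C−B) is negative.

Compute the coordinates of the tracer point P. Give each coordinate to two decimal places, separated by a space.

A=(0,0), D=(8.00,0)
B = A + 3.00·(cos266°, sin266°) = (-0.2093, -2.9927)
|BD| = 8.7378
circle(B,10.00) ∩ circle(D,5.00): a=8.6606, h=4.9994
  candidates: C₊=(6.2152,4.6706) cross=43.684; C₋=(9.6398,-4.7235) cross=-43.684
  mode - wants cross < 0 → take C=(9.6398,-4.7235) (cross=-43.684)
ex = (C−B)/|BC| = (0.9849,-0.1731); ey = (0.1731,0.9849)
P = B + -3.37·ex + 0.84·ey = (-3.3830,-1.5821)

-3.38 -1.58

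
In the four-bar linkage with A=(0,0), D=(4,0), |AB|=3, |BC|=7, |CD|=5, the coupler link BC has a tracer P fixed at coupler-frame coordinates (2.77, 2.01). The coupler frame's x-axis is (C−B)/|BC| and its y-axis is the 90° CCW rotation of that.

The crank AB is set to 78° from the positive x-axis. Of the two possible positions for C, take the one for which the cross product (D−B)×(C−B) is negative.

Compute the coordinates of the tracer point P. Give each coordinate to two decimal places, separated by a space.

A=(0,0), D=(4.00,0)
B = A + 3.00·(cos78°, sin78°) = (0.6237, 2.9344)
|BD| = 4.4733
circle(B,7.00) ∩ circle(D,5.00): a=4.9192, h=4.9801
  candidates: C₊=(7.6035,3.4662) cross=22.277; C₋=(1.0697,-4.0513) cross=-22.277
  mode - wants cross < 0 → take C=(1.0697,-4.0513) (cross=-22.277)
ex = (C−B)/|BC| = (0.0637,-0.9980); ey = (0.9980,0.0637)
P = B + 2.77·ex + 2.01·ey = (2.8061,0.2981)

2.81 0.30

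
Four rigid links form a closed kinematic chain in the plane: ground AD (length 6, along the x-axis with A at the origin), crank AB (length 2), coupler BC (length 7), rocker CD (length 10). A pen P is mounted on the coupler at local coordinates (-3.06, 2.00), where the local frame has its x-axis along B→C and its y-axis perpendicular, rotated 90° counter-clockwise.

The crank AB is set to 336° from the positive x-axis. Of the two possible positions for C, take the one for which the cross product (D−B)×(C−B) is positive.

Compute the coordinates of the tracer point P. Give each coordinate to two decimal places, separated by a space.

2.55 -4.40

A=(0,0), D=(6.00,0)
B = A + 2.00·(cos336°, sin336°) = (1.8271, -0.8135)
|BD| = 4.2515
circle(B,7.00) ∩ circle(D,10.00): a=-3.8722, h=5.8315
  candidates: C₊=(-3.0894,4.1693) cross=24.792; C₋=(-0.8578,-7.2781) cross=-24.792
  mode + wants cross > 0 → take C=(-3.0894,4.1693) (cross=24.792)
ex = (C−B)/|BC| = (-0.7024,0.7118); ey = (-0.7118,-0.7024)
P = B + -3.06·ex + 2.00·ey = (2.5526,-4.3964)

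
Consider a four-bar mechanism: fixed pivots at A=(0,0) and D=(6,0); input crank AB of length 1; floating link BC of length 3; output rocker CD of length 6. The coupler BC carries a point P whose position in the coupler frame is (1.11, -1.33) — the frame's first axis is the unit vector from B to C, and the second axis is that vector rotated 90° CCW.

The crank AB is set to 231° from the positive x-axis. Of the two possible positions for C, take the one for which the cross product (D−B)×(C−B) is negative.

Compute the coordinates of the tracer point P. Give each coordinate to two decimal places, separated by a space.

-1.15 -2.43

A=(0,0), D=(6.00,0)
B = A + 1.00·(cos231°, sin231°) = (-0.6293, -0.7771)
|BD| = 6.6747
circle(B,3.00) ∩ circle(D,6.00): a=1.3148, h=2.6965
  candidates: C₊=(0.3626,2.0541) cross=17.999; C₋=(0.9905,-3.3023) cross=-17.999
  mode - wants cross < 0 → take C=(0.9905,-3.3023) (cross=-17.999)
ex = (C−B)/|BC| = (0.5399,-0.8417); ey = (0.8417,0.5399)
P = B + 1.11·ex + -1.33·ey = (-1.1495,-2.4296)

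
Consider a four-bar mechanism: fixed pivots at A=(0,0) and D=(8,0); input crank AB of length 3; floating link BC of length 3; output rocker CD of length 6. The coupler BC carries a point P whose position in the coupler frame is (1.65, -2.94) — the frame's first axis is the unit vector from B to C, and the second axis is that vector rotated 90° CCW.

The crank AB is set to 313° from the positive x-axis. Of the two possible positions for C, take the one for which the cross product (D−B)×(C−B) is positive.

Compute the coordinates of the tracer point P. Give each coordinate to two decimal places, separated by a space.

A=(0,0), D=(8.00,0)
B = A + 3.00·(cos313°, sin313°) = (2.0460, -2.1941)
|BD| = 6.3454
circle(B,3.00) ∩ circle(D,6.00): a=1.0452, h=2.8120
  candidates: C₊=(2.0544,0.8059) cross=17.844; C₋=(3.9990,-4.4713) cross=-17.844
  mode + wants cross > 0 → take C=(2.0544,0.8059) (cross=17.844)
ex = (C−B)/|BC| = (0.0028,1.0000); ey = (-1.0000,0.0028)
P = B + 1.65·ex + -2.94·ey = (4.9906,-0.5523)

4.99 -0.55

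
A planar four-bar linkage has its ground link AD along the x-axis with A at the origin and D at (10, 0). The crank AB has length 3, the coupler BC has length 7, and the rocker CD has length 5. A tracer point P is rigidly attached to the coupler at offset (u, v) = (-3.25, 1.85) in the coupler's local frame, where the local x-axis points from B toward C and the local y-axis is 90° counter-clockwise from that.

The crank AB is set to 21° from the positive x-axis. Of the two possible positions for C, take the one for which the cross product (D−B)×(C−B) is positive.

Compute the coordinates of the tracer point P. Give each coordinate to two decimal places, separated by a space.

-0.93 0.89

A=(0,0), D=(10.00,0)
B = A + 3.00·(cos21°, sin21°) = (2.8007, 1.0751)
|BD| = 7.2791
circle(B,7.00) ∩ circle(D,5.00): a=5.2881, h=4.5865
  candidates: C₊=(8.7083,4.8303) cross=33.386; C₋=(7.3534,-4.2421) cross=-33.386
  mode + wants cross > 0 → take C=(8.7083,4.8303) (cross=33.386)
ex = (C−B)/|BC| = (0.8439,0.5365); ey = (-0.5365,0.8439)
P = B + -3.25·ex + 1.85·ey = (-0.9345,0.8929)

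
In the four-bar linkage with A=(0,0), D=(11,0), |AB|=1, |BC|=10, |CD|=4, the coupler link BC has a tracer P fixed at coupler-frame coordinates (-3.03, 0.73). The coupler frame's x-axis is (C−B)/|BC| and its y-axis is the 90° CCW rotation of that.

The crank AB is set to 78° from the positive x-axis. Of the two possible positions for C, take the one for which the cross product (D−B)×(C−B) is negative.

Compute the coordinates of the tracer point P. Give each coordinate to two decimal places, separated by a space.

-2.17 3.00

A=(0,0), D=(11.00,0)
B = A + 1.00·(cos78°, sin78°) = (0.2079, 0.9781)
|BD| = 10.8363
circle(B,10.00) ∩ circle(D,4.00): a=9.2940, h=3.6907
  candidates: C₊=(9.7971,3.8149) cross=39.994; C₋=(9.1308,-3.5364) cross=-39.994
  mode - wants cross < 0 → take C=(9.1308,-3.5364) (cross=-39.994)
ex = (C−B)/|BC| = (0.8923,-0.4515); ey = (0.4515,0.8923)
P = B + -3.03·ex + 0.73·ey = (-2.1662,2.9974)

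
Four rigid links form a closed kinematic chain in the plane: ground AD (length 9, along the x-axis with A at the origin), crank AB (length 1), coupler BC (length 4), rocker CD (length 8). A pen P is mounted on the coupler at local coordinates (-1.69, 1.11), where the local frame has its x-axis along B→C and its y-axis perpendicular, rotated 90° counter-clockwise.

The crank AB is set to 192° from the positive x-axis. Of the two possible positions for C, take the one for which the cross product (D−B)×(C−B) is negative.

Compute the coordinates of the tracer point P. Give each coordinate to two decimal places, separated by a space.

-1.27 1.79

A=(0,0), D=(9.00,0)
B = A + 1.00·(cos192°, sin192°) = (-0.9781, -0.2079)
|BD| = 9.9803
circle(B,4.00) ∩ circle(D,8.00): a=2.5854, h=3.0521
  candidates: C₊=(1.5431,2.8974) cross=30.461; C₋=(1.6703,-3.2055) cross=-30.461
  mode - wants cross < 0 → take C=(1.6703,-3.2055) (cross=-30.461)
ex = (C−B)/|BC| = (0.6621,-0.7494); ey = (0.7494,0.6621)
P = B + -1.69·ex + 1.11·ey = (-1.2653,1.7935)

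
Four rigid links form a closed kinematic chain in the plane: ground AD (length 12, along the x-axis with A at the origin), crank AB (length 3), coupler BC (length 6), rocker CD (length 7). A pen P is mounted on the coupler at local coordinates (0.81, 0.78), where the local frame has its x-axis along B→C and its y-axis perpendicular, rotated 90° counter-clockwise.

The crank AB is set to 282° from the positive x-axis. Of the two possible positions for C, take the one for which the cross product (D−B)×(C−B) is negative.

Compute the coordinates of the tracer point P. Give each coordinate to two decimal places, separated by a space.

1.59 -2.36

A=(0,0), D=(12.00,0)
B = A + 3.00·(cos282°, sin282°) = (0.6237, -2.9344)
|BD| = 11.7486
circle(B,6.00) ∩ circle(D,7.00): a=5.3211, h=2.7724
  candidates: C₊=(5.0837,1.0791) cross=32.572; C₋=(6.4686,-4.2900) cross=-32.572
  mode - wants cross < 0 → take C=(6.4686,-4.2900) (cross=-32.572)
ex = (C−B)/|BC| = (0.9741,-0.2259); ey = (0.2259,0.9741)
P = B + 0.81·ex + 0.78·ey = (1.5890,-2.3576)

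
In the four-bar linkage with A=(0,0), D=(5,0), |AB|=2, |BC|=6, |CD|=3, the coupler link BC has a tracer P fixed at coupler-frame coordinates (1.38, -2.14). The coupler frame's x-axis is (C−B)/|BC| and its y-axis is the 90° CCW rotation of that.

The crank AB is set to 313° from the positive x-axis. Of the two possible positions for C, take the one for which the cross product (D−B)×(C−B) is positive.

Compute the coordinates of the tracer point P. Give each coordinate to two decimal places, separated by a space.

3.88 -1.88

A=(0,0), D=(5.00,0)
B = A + 2.00·(cos313°, sin313°) = (1.3640, -1.4627)
|BD| = 3.9192
circle(B,6.00) ∩ circle(D,3.00): a=5.4042, h=2.6067
  candidates: C₊=(5.4048,2.9726) cross=10.216; C₋=(7.3506,-1.8641) cross=-10.216
  mode + wants cross > 0 → take C=(5.4048,2.9726) (cross=10.216)
ex = (C−B)/|BC| = (0.6735,0.7392); ey = (-0.7392,0.6735)
P = B + 1.38·ex + -2.14·ey = (3.8753,-1.8838)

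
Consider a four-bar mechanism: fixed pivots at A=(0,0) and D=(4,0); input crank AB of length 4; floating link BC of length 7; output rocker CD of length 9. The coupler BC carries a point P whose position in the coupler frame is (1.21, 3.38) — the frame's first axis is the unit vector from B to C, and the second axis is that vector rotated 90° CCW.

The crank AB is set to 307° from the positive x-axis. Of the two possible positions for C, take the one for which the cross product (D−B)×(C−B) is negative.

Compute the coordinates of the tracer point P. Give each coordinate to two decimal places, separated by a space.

A=(0,0), D=(4.00,0)
B = A + 4.00·(cos307°, sin307°) = (2.4073, -3.1945)
|BD| = 3.5696
circle(B,7.00) ∩ circle(D,9.00): a=-2.6975, h=6.4594
  candidates: C₊=(-4.5771,-2.7265) cross=23.057; C₋=(6.9843,-8.4908) cross=-23.057
  mode - wants cross < 0 → take C=(6.9843,-8.4908) (cross=-23.057)
ex = (C−B)/|BC| = (0.6539,-0.7566); ey = (0.7566,0.6539)
P = B + 1.21·ex + 3.38·ey = (5.7558,-1.9000)

5.76 -1.90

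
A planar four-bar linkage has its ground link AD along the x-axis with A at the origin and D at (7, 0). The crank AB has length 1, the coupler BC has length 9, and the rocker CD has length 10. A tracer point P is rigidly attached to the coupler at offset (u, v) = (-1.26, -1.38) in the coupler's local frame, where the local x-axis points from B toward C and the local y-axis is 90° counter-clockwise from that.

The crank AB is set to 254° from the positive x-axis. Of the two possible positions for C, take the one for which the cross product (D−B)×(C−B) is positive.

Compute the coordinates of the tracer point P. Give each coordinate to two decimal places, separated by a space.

0.92 -2.40

A=(0,0), D=(7.00,0)
B = A + 1.00·(cos254°, sin254°) = (-0.2756, -0.9613)
|BD| = 7.3389
circle(B,9.00) ∩ circle(D,10.00): a=2.3750, h=8.6810
  candidates: C₊=(0.9418,7.9560) cross=63.709; C₋=(3.2159,-9.2564) cross=-63.709
  mode + wants cross > 0 → take C=(0.9418,7.9560) (cross=63.709)
ex = (C−B)/|BC| = (0.1353,0.9908); ey = (-0.9908,0.1353)
P = B + -1.26·ex + -1.38·ey = (0.9212,-2.3964)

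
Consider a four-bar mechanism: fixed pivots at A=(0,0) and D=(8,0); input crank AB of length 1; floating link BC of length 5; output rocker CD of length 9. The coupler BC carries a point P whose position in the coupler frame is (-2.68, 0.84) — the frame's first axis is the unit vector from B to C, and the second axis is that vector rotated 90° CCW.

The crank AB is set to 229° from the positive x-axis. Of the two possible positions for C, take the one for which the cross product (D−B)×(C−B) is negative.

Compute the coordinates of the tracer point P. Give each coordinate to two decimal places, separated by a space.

-0.68 2.05

A=(0,0), D=(8.00,0)
B = A + 1.00·(cos229°, sin229°) = (-0.6561, -0.7547)
|BD| = 8.6889
circle(B,5.00) ∩ circle(D,9.00): a=1.1219, h=4.8725
  candidates: C₊=(0.0384,4.1968) cross=42.337; C₋=(0.8849,-5.5113) cross=-42.337
  mode - wants cross < 0 → take C=(0.8849,-5.5113) (cross=-42.337)
ex = (C−B)/|BC| = (0.3082,-0.9513); ey = (0.9513,0.3082)
P = B + -2.68·ex + 0.84·ey = (-0.6829,2.0537)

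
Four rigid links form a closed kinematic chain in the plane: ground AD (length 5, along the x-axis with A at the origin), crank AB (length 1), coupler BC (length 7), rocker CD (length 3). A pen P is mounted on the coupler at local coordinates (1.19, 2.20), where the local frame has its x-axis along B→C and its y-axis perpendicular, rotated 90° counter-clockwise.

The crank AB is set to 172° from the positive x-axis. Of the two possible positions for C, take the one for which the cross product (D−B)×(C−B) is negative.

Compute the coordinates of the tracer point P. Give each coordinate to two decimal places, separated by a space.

1.06 1.58

A=(0,0), D=(5.00,0)
B = A + 1.00·(cos172°, sin172°) = (-0.9903, 0.1392)
|BD| = 5.9919
circle(B,7.00) ∩ circle(D,3.00): a=6.3338, h=2.9805
  candidates: C₊=(5.4110,2.9717) cross=17.859; C₋=(5.2726,-2.9876) cross=-17.859
  mode - wants cross < 0 → take C=(5.2726,-2.9876) (cross=-17.859)
ex = (C−B)/|BC| = (0.8947,-0.4467); ey = (0.4467,0.8947)
P = B + 1.19·ex + 2.20·ey = (1.0571,1.5759)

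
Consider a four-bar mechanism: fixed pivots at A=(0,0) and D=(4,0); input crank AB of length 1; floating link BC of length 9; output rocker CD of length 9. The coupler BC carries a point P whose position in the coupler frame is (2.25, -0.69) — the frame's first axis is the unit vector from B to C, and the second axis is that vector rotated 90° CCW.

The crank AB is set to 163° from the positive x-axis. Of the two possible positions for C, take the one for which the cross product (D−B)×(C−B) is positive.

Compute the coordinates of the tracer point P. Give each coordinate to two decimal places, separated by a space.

A=(0,0), D=(4.00,0)
B = A + 1.00·(cos163°, sin163°) = (-0.9563, 0.2924)
|BD| = 4.9649
circle(B,9.00) ∩ circle(D,9.00): a=2.4825, h=8.6509
  candidates: C₊=(2.0313,8.7820) cross=42.951; C₋=(1.0124,-8.4897) cross=-42.951
  mode + wants cross > 0 → take C=(2.0313,8.7820) (cross=42.951)
ex = (C−B)/|BC| = (0.3320,0.9433); ey = (-0.9433,0.3320)
P = B + 2.25·ex + -0.69·ey = (0.4415,2.1857)

0.44 2.19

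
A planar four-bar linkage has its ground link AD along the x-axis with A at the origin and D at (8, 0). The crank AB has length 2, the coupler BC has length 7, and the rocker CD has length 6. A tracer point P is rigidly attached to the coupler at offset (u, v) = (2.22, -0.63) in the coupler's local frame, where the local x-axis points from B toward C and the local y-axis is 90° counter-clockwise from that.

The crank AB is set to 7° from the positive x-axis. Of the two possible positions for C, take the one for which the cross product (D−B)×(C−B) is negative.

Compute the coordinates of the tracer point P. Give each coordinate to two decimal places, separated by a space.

A=(0,0), D=(8.00,0)
B = A + 2.00·(cos7°, sin7°) = (1.9851, 0.2437)
|BD| = 6.0198
circle(B,7.00) ∩ circle(D,6.00): a=4.0897, h=5.6811
  candidates: C₊=(6.3014,5.7546) cross=34.199; C₋=(5.8414,-5.5983) cross=-34.199
  mode - wants cross < 0 → take C=(5.8414,-5.5983) (cross=-34.199)
ex = (C−B)/|BC| = (0.5509,-0.8346); ey = (0.8346,0.5509)
P = B + 2.22·ex + -0.63·ey = (2.6823,-1.9561)

2.68 -1.96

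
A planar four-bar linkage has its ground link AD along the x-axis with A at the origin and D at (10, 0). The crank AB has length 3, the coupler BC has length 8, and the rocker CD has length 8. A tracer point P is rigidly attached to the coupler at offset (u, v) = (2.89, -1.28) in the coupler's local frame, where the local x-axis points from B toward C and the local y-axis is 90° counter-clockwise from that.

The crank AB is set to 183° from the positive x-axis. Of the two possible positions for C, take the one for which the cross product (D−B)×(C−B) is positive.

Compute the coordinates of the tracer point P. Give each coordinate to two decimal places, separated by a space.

0.09 0.53

A=(0,0), D=(10.00,0)
B = A + 3.00·(cos183°, sin183°) = (-2.9959, -0.1570)
|BD| = 12.9968
circle(B,8.00) ∩ circle(D,8.00): a=6.4984, h=4.6659
  candidates: C₊=(3.4457,4.5870) cross=60.642; C₋=(3.5584,-4.7441) cross=-60.642
  mode + wants cross > 0 → take C=(3.4457,4.5870) (cross=60.642)
ex = (C−B)/|BC| = (0.8052,0.5930); ey = (-0.5930,0.8052)
P = B + 2.89·ex + -1.28·ey = (0.0902,0.5261)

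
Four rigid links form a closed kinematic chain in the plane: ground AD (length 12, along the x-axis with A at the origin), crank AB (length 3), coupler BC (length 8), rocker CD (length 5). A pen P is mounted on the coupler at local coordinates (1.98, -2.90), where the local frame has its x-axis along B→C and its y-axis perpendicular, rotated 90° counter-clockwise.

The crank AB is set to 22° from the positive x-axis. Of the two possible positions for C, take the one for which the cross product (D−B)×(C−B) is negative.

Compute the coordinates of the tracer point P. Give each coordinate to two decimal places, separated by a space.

A=(0,0), D=(12.00,0)
B = A + 3.00·(cos22°, sin22°) = (2.7816, 1.1238)
|BD| = 9.2867
circle(B,8.00) ∩ circle(D,5.00): a=6.7431, h=4.3047
  candidates: C₊=(9.9960,4.5808) cross=39.976; C₋=(8.9542,-3.9652) cross=-39.976
  mode - wants cross < 0 → take C=(8.9542,-3.9652) (cross=-39.976)
ex = (C−B)/|BC| = (0.7716,-0.6361); ey = (0.6361,0.7716)
P = B + 1.98·ex + -2.90·ey = (2.4645,-2.3733)

2.46 -2.37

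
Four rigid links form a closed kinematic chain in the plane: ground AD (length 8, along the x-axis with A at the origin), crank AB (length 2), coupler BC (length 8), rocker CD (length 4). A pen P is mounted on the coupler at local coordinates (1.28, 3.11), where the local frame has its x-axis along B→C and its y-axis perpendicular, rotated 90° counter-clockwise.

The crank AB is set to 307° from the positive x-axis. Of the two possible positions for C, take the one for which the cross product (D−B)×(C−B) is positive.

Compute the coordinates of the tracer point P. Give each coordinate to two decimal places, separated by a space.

0.01 1.55

A=(0,0), D=(8.00,0)
B = A + 2.00·(cos307°, sin307°) = (1.2036, -1.5973)
|BD| = 6.9815
circle(B,8.00) ∩ circle(D,4.00): a=6.9284, h=3.9996
  candidates: C₊=(7.0332,3.8814) cross=27.924; C₋=(8.8633,-3.9057) cross=-27.924
  mode + wants cross > 0 → take C=(7.0332,3.8814) (cross=27.924)
ex = (C−B)/|BC| = (0.7287,0.6848); ey = (-0.6848,0.7287)
P = B + 1.28·ex + 3.11·ey = (0.0065,1.5456)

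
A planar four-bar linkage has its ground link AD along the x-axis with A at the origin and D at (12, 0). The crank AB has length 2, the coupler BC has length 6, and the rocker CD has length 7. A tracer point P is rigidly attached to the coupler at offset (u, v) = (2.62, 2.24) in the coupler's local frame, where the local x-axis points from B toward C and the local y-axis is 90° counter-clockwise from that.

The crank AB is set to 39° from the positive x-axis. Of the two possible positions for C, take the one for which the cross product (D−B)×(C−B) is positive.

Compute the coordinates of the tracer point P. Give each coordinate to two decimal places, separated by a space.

A=(0,0), D=(12.00,0)
B = A + 2.00·(cos39°, sin39°) = (1.5543, 1.2586)
|BD| = 10.5213
circle(B,6.00) ∩ circle(D,7.00): a=4.6428, h=3.8005
  candidates: C₊=(6.6184,4.4765) cross=39.986; C₋=(5.7091,-3.0700) cross=-39.986
  mode + wants cross > 0 → take C=(6.6184,4.4765) (cross=39.986)
ex = (C−B)/|BC| = (0.8440,0.5363); ey = (-0.5363,0.8440)
P = B + 2.62·ex + 2.24·ey = (2.5643,4.5544)

2.56 4.55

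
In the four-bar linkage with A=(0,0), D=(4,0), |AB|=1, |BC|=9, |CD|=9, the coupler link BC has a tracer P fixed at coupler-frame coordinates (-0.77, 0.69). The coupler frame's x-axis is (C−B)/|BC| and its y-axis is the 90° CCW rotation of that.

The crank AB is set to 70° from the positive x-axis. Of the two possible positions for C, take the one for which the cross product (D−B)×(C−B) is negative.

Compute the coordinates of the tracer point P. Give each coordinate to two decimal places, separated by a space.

1.06 1.68

A=(0,0), D=(4.00,0)
B = A + 1.00·(cos70°, sin70°) = (0.3420, 0.9397)
|BD| = 3.7767
circle(B,9.00) ∩ circle(D,9.00): a=1.8884, h=8.7997
  candidates: C₊=(4.3605,8.9928) cross=33.234; C₋=(-0.0184,-8.0531) cross=-33.234
  mode - wants cross < 0 → take C=(-0.0184,-8.0531) (cross=-33.234)
ex = (C−B)/|BC| = (-0.0401,-0.9992); ey = (0.9992,-0.0401)
P = B + -0.77·ex + 0.69·ey = (1.0623,1.6814)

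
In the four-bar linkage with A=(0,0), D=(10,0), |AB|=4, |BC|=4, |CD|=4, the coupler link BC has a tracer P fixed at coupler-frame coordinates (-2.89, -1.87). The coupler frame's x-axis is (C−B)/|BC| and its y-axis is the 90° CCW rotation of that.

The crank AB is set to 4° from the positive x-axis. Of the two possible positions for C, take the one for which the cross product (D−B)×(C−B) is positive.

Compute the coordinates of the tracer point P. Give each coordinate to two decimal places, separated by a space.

A=(0,0), D=(10.00,0)
B = A + 4.00·(cos4°, sin4°) = (3.9903, 0.2790)
|BD| = 6.0162
circle(B,4.00) ∩ circle(D,4.00): a=3.0081, h=2.6365
  candidates: C₊=(7.1174,2.7732) cross=15.862; C₋=(6.8728,-2.4942) cross=-15.862
  mode + wants cross > 0 → take C=(7.1174,2.7732) (cross=15.862)
ex = (C−B)/|BC| = (0.7818,0.6235); ey = (-0.6235,0.7818)
P = B + -2.89·ex + -1.87·ey = (2.8969,-2.9850)

2.90 -2.98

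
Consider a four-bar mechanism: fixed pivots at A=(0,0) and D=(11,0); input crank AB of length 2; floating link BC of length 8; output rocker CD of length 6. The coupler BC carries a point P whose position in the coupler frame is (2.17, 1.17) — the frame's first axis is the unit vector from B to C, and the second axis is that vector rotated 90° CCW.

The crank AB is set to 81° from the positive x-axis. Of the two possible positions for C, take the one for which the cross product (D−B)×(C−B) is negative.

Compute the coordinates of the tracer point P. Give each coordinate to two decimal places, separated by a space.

2.69 1.34

A=(0,0), D=(11.00,0)
B = A + 2.00·(cos81°, sin81°) = (0.3129, 1.9754)
|BD| = 10.8682
circle(B,8.00) ∩ circle(D,6.00): a=6.7222, h=4.3372
  candidates: C₊=(7.7115,5.0185) cross=47.138; C₋=(6.1348,-3.5114) cross=-47.138
  mode - wants cross < 0 → take C=(6.1348,-3.5114) (cross=-47.138)
ex = (C−B)/|BC| = (0.7277,-0.6858); ey = (0.6858,0.7277)
P = B + 2.17·ex + 1.17·ey = (2.6945,1.3385)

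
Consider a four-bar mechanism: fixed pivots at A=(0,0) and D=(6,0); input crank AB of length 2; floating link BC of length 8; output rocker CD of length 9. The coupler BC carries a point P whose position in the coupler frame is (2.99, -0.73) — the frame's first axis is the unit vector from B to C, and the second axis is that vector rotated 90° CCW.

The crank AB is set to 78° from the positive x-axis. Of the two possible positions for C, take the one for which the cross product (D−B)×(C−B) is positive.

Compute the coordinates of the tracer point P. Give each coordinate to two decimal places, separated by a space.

A=(0,0), D=(6.00,0)
B = A + 2.00·(cos78°, sin78°) = (0.4158, 1.9563)
|BD| = 5.9169
circle(B,8.00) ∩ circle(D,9.00): a=1.5219, h=7.8539
  candidates: C₊=(4.4489,8.8653) cross=46.471; C₋=(-0.7446,-5.9591) cross=-46.471
  mode + wants cross > 0 → take C=(4.4489,8.8653) (cross=46.471)
ex = (C−B)/|BC| = (0.5041,0.8636); ey = (-0.8636,0.5041)
P = B + 2.99·ex + -0.73·ey = (2.5536,4.1705)

2.55 4.17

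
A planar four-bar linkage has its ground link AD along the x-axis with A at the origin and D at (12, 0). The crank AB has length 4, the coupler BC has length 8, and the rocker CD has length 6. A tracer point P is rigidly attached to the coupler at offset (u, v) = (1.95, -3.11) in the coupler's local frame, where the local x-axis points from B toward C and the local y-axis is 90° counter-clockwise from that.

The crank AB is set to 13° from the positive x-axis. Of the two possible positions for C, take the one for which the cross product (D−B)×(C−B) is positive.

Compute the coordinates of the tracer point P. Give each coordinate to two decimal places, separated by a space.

7.33 -0.39

A=(0,0), D=(12.00,0)
B = A + 4.00·(cos13°, sin13°) = (3.8975, 0.8998)
|BD| = 8.1523
circle(B,8.00) ∩ circle(D,6.00): a=5.7935, h=5.5169
  candidates: C₊=(10.2645,5.7435) cross=44.975; C₋=(9.0466,-5.2228) cross=-44.975
  mode + wants cross > 0 → take C=(10.2645,5.7435) (cross=44.975)
ex = (C−B)/|BC| = (0.7959,0.6055); ey = (-0.6055,0.7959)
P = B + 1.95·ex + -3.11·ey = (7.3324,-0.3947)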